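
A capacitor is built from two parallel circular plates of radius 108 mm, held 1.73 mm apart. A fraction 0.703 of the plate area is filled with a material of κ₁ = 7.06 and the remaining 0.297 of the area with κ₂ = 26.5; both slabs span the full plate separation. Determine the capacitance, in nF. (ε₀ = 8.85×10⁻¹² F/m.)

2.41 nF

A = π(108 mm)² = 3.66×10⁻² m².
Side-by-side slabs ⇒ two capacitors in parallel, each spanning the full gap.
C₁ = κ₁ε₀A₁/d = 7.06 × 8.85×10⁻¹² × 2.58×10⁻² / 1.73×10⁻³ = 9.30×10⁻¹⁰ F.
C₂ = κ₂ε₀A₂/d = 26.5 × 8.85×10⁻¹² × 1.09×10⁻² / 1.73×10⁻³ = 1.48×10⁻⁹ F.
C = C₁ + C₂ = 2.41×10⁻⁹ F.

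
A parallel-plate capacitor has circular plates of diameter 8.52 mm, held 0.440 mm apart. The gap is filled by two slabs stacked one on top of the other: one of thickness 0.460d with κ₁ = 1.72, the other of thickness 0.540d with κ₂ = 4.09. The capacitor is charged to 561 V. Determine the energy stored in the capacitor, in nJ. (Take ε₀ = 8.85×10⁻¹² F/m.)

A = π(8.52/2 mm)² = 5.70×10⁻⁵ m².
Stacked slabs ⇒ two capacitors in series, each with the full plate area.
C₁ = κ₁ε₀A/d₁ = 1.72 × 8.85×10⁻¹² × 5.70×10⁻⁵ / 2.02×10⁻⁴ = 4.29×10⁻¹² F.
C₂ = κ₂ε₀A/d₂ = 4.09 × 8.85×10⁻¹² × 5.70×10⁻⁵ / 2.38×10⁻⁴ = 8.69×10⁻¹² F.
C = (1/C₁ + 1/C₂)⁻¹ = 2.87×10⁻¹² F.
U = ½CV² = ½ × 2.87×10⁻¹² × (561)² = 4.52×10⁻⁷ J.

U ≈ 452 nJ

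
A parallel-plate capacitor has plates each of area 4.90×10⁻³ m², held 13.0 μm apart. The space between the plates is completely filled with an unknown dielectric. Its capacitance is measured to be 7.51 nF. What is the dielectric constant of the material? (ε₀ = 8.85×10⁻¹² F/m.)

κ = Cd/(ε₀A) = 7.51×10⁻⁹ × 1.30×10⁻⁵ / (8.85×10⁻¹² × 4.90×10⁻³) = 2.25.

2.25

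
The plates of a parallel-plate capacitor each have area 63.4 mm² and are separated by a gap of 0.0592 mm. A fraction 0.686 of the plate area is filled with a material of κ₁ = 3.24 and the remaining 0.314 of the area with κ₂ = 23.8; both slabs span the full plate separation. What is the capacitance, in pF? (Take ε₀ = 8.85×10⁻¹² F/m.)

A = 63.4 mm² = 6.34×10⁻⁵ m².
Side-by-side slabs ⇒ two capacitors in parallel, each spanning the full gap.
C₁ = κ₁ε₀A₁/d = 3.24 × 8.85×10⁻¹² × 4.35×10⁻⁵ / 5.92×10⁻⁵ = 2.11×10⁻¹¹ F.
C₂ = κ₂ε₀A₂/d = 23.8 × 8.85×10⁻¹² × 1.99×10⁻⁵ / 5.92×10⁻⁵ = 7.08×10⁻¹¹ F.
C = C₁ + C₂ = 9.19×10⁻¹¹ F.

91.9 pF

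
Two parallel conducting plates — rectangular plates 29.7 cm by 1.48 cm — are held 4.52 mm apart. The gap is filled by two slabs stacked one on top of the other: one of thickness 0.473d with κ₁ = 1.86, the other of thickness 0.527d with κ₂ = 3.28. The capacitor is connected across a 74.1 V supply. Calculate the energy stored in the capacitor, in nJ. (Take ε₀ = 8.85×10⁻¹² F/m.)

U ≈ 56.9 nJ

A = 29.7 × 1.48 cm² = 4.40×10⁻³ m².
Stacked slabs ⇒ two capacitors in series, each with the full plate area.
C₁ = κ₁ε₀A/d₁ = 1.86 × 8.85×10⁻¹² × 4.40×10⁻³ / 2.14×10⁻³ = 3.38×10⁻¹¹ F.
C₂ = κ₂ε₀A/d₂ = 3.28 × 8.85×10⁻¹² × 4.40×10⁻³ / 2.38×10⁻³ = 5.36×10⁻¹¹ F.
C = (1/C₁ + 1/C₂)⁻¹ = 2.07×10⁻¹¹ F.
U = ½CV² = ½ × 2.07×10⁻¹¹ × (74.1)² = 5.69×10⁻⁸ J.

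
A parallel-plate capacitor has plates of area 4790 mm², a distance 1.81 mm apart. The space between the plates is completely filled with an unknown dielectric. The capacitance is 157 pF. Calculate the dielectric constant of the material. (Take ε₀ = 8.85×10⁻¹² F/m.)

A = 4790 mm² = 4.79×10⁻³ m².
κ = Cd/(ε₀A) = 1.57×10⁻¹⁰ × 1.81×10⁻³ / (8.85×10⁻¹² × 4.79×10⁻³) = 6.70.

κ ≈ 6.70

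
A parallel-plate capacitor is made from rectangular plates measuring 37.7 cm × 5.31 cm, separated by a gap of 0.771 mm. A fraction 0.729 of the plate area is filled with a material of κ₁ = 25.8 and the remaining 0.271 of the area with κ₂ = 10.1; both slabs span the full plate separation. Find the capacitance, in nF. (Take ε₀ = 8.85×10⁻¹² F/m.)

C ≈ 4.95 nF

A = 37.7 × 5.31 cm² = 2.00×10⁻² m².
Side-by-side slabs ⇒ two capacitors in parallel, each spanning the full gap.
C₁ = κ₁ε₀A₁/d = 25.8 × 8.85×10⁻¹² × 1.46×10⁻² / 7.71×10⁻⁴ = 4.32×10⁻⁹ F.
C₂ = κ₂ε₀A₂/d = 10.1 × 8.85×10⁻¹² × 5.43×10⁻³ / 7.71×10⁻⁴ = 6.29×10⁻¹⁰ F.
C = C₁ + C₂ = 4.95×10⁻⁹ F.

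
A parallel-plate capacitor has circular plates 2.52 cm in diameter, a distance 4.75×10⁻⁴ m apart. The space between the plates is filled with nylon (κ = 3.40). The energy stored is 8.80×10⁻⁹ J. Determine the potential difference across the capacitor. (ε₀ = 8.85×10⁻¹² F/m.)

23.6 V

A = π(2.52/2 cm)² = 4.99×10⁻⁴ m².
C = κε₀A/d = 3.40 × 8.85×10⁻¹² × 4.99×10⁻⁴ / 4.75×10⁻⁴ = 3.16×10⁻¹¹ F.
V = √(2U/C) = √(2 × 8.80×10⁻⁹ / 3.16×10⁻¹¹) = 23.6 V.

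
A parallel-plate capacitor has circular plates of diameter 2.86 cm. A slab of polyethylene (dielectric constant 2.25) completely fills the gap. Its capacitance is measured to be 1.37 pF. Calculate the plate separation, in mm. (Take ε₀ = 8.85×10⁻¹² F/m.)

9.34 mm

A = π(2.86/2 cm)² = 6.42×10⁻⁴ m².
d = κε₀A/C = 2.25 × 8.85×10⁻¹² × 6.42×10⁻⁴ / 1.37×10⁻¹² = 9.34×10⁻³ m.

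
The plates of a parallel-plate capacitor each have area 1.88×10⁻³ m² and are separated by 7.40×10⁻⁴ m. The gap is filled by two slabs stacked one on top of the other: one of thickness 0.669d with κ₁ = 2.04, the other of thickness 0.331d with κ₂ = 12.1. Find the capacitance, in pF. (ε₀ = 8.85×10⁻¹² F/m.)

Stacked slabs ⇒ two capacitors in series, each with the full plate area.
C₁ = κ₁ε₀A/d₁ = 2.04 × 8.85×10⁻¹² × 1.88×10⁻³ / 4.95×10⁻⁴ = 6.86×10⁻¹¹ F.
C₂ = κ₂ε₀A/d₂ = 12.1 × 8.85×10⁻¹² × 1.88×10⁻³ / 2.45×10⁻⁴ = 8.22×10⁻¹⁰ F.
C = (1/C₁ + 1/C₂)⁻¹ = 6.33×10⁻¹¹ F.

C ≈ 63.3 pF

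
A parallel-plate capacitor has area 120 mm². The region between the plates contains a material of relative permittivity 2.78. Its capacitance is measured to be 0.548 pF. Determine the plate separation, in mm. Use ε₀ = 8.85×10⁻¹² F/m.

d ≈ 5.39 mm

A = 120 mm² = 1.20×10⁻⁴ m².
d = κε₀A/C = 2.78 × 8.85×10⁻¹² × 1.20×10⁻⁴ / 5.48×10⁻¹³ = 5.39×10⁻³ m.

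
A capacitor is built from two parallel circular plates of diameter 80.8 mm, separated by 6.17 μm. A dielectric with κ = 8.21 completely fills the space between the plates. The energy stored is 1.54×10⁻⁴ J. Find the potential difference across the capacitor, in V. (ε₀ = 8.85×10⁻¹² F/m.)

71.4 V

A = π(80.8/2 mm)² = 5.13×10⁻³ m².
C = κε₀A/d = 8.21 × 8.85×10⁻¹² × 5.13×10⁻³ / 6.17×10⁻⁶ = 6.04×10⁻⁸ F.
V = √(2U/C) = √(2 × 1.54×10⁻⁴ / 6.04×10⁻⁸) = 71.4 V.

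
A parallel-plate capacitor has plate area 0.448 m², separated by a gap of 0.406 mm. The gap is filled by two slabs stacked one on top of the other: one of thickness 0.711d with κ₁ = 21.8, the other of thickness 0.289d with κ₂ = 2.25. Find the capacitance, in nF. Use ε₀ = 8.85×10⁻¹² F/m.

C ≈ 60.6 nF

Stacked slabs ⇒ two capacitors in series, each with the full plate area.
C₁ = κ₁ε₀A/d₁ = 21.8 × 8.85×10⁻¹² × 0.448 / 2.89×10⁻⁴ = 2.99×10⁻⁷ F.
C₂ = κ₂ε₀A/d₂ = 2.25 × 8.85×10⁻¹² × 0.448 / 1.17×10⁻⁴ = 7.60×10⁻⁸ F.
C = (1/C₁ + 1/C₂)⁻¹ = 6.06×10⁻⁸ F.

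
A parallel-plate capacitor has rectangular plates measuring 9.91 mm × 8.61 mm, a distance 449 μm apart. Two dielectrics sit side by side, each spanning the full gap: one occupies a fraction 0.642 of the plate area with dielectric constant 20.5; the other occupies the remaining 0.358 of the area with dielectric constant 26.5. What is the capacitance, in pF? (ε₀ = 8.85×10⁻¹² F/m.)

C ≈ 38.1 pF

A = 9.91 × 8.61 mm² = 8.53×10⁻⁵ m².
Side-by-side slabs ⇒ two capacitors in parallel, each spanning the full gap.
C₁ = κ₁ε₀A₁/d = 20.5 × 8.85×10⁻¹² × 5.48×10⁻⁵ / 4.49×10⁻⁴ = 2.21×10⁻¹¹ F.
C₂ = κ₂ε₀A₂/d = 26.5 × 8.85×10⁻¹² × 3.05×10⁻⁵ / 4.49×10⁻⁴ = 1.60×10⁻¹¹ F.
C = C₁ + C₂ = 3.81×10⁻¹¹ F.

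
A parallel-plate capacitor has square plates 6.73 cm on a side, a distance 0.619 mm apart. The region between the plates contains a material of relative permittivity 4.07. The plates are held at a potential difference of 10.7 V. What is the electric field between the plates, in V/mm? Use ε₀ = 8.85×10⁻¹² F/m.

E = V/d = 10.7 / 6.19×10⁻⁴ = 1.73×10⁴ V/m.

E ≈ 17.3 V/mm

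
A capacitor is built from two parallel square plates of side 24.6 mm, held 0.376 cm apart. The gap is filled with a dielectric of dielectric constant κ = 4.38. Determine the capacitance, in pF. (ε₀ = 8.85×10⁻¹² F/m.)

A = (24.6 mm)² = 6.05×10⁻⁴ m².
C = κε₀A/d = 4.38 × 8.85×10⁻¹² × 6.05×10⁻⁴ / 3.76×10⁻³ = 6.24×10⁻¹² F.

6.24 pF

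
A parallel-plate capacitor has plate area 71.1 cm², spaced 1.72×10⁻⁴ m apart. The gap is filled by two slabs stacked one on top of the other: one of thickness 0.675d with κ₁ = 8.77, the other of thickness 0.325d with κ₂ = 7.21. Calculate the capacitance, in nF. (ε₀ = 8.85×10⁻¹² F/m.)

3.00 nF

A = 71.1 cm² = 7.11×10⁻³ m².
Stacked slabs ⇒ two capacitors in series, each with the full plate area.
C₁ = κ₁ε₀A/d₁ = 8.77 × 8.85×10⁻¹² × 7.11×10⁻³ / 1.16×10⁻⁴ = 4.75×10⁻⁹ F.
C₂ = κ₂ε₀A/d₂ = 7.21 × 8.85×10⁻¹² × 7.11×10⁻³ / 5.59×10⁻⁵ = 8.12×10⁻⁹ F.
C = (1/C₁ + 1/C₂)⁻¹ = 3.00×10⁻⁹ F.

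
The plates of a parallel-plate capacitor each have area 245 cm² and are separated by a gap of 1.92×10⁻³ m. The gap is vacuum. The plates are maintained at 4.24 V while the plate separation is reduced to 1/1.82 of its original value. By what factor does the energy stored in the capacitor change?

Battery connected ⇒ V is held fixed.
C₂ = 1.82 C₁ and U = ½CV², so U₂/U₁ = C₂/C₁ = 1.82.

U₂/U₁ ≈ 1.82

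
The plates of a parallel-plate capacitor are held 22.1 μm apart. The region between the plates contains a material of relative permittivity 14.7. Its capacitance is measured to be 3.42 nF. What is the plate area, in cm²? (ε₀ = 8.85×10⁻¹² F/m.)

A = Cd/(κε₀) = 3.42×10⁻⁹ × 2.21×10⁻⁵ / (14.7 × 8.85×10⁻¹²) = 5.81×10⁻⁴ m².

A ≈ 5.81 cm²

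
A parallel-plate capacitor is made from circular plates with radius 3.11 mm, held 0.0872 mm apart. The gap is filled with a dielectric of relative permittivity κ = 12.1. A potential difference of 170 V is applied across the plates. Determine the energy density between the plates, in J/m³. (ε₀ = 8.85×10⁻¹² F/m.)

203 J/m³

E = V/d = 170 / 8.72×10⁻⁵ = 1.95×10⁶ V/m.
u = ½κε₀E² = ½ × 12.1 × 8.85×10⁻¹² × (1.95×10⁶)² = 2.03×10² J/m³.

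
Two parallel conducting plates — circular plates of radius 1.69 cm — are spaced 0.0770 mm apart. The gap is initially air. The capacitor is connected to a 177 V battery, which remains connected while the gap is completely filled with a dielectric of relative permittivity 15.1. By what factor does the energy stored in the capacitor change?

Battery connected ⇒ V is held fixed.
C₂ = 15.1 C₁ and U = ½CV², so U₂/U₁ = C₂/C₁ = 15.1.

U₂/U₁ ≈ 15.1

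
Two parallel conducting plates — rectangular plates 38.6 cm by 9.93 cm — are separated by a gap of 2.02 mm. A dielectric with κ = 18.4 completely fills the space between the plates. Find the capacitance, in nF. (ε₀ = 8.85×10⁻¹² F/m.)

3.09 nF

A = 38.6 × 9.93 cm² = 3.83×10⁻² m².
C = κε₀A/d = 18.4 × 8.85×10⁻¹² × 3.83×10⁻² / 2.02×10⁻³ = 3.09×10⁻⁹ F.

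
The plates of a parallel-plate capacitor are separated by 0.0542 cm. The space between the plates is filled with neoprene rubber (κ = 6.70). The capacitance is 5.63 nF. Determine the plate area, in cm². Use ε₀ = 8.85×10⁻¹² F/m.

A = Cd/(κε₀) = 5.63×10⁻⁹ × 5.42×10⁻⁴ / (6.70 × 8.85×10⁻¹²) = 5.15×10⁻² m².

515 cm²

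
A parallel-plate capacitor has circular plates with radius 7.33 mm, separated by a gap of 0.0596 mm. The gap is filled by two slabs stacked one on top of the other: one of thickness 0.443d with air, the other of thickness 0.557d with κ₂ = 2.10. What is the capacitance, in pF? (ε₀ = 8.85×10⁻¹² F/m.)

A = π(7.33 mm)² = 1.69×10⁻⁴ m².
Stacked slabs ⇒ two capacitors in series, each with the full plate area.
C₁ = κ₁ε₀A/d₁ = 1.00 × 8.85×10⁻¹² × 1.69×10⁻⁴ / 2.64×10⁻⁵ = 5.66×10⁻¹¹ F.
C₂ = κ₂ε₀A/d₂ = 2.10 × 8.85×10⁻¹² × 1.69×10⁻⁴ / 3.32×10⁻⁵ = 9.45×10⁻¹¹ F.
C = (1/C₁ + 1/C₂)⁻¹ = 3.54×10⁻¹¹ F.

35.4 pF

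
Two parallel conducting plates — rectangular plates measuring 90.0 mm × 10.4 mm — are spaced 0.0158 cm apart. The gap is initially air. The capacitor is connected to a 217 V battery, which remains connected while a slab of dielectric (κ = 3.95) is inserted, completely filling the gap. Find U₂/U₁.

U₂/U₁ ≈ 3.95

Battery connected ⇒ V is held fixed.
C₂ = 3.95 C₁ and U = ½CV², so U₂/U₁ = C₂/C₁ = 3.95.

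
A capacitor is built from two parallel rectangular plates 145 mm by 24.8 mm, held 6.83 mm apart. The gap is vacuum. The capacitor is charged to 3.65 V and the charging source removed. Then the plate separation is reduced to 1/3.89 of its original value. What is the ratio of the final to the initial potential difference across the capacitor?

V₂/V₁ ≈ 0.257

Isolated ⇒ Q is held fixed.
C₂ = 3.89 C₁ and V = Q/C, so V₂/V₁ = C₁/C₂ = 0.257.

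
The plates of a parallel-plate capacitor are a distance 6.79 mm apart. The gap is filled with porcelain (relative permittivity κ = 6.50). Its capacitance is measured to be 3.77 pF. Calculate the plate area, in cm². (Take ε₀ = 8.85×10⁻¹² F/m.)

A = Cd/(κε₀) = 3.77×10⁻¹² × 6.79×10⁻³ / (6.50 × 8.85×10⁻¹²) = 4.45×10⁻⁴ m².

4.45 cm²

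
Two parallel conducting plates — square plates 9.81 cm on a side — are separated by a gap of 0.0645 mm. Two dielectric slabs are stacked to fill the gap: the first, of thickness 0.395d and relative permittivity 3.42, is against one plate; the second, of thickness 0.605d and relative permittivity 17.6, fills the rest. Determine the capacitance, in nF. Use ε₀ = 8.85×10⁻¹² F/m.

A = (9.81 cm)² = 9.62×10⁻³ m².
Stacked slabs ⇒ two capacitors in series, each with the full plate area.
C₁ = κ₁ε₀A/d₁ = 3.42 × 8.85×10⁻¹² × 9.62×10⁻³ / 2.55×10⁻⁵ = 1.14×10⁻⁸ F.
C₂ = κ₂ε₀A/d₂ = 17.6 × 8.85×10⁻¹² × 9.62×10⁻³ / 3.90×10⁻⁵ = 3.84×10⁻⁸ F.
C = (1/C₁ + 1/C₂)⁻¹ = 8.81×10⁻⁹ F.

8.81 nF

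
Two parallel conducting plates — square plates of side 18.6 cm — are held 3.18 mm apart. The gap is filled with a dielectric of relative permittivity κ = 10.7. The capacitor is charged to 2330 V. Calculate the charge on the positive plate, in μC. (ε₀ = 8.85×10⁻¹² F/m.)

Q ≈ 2.40 μC

A = (18.6 cm)² = 3.46×10⁻² m².
C = κε₀A/d = 10.7 × 8.85×10⁻¹² × 3.46×10⁻² / 3.18×10⁻³ = 1.03×10⁻⁹ F.
Q = CV = 1.03×10⁻⁹ × 2330 = 2.40×10⁻⁶ C.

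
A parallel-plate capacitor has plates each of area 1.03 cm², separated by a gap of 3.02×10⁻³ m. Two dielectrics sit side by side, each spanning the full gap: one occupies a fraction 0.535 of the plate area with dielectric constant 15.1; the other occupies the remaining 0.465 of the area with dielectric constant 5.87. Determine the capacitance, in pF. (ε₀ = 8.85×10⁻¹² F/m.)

A = 1.03 cm² = 1.03×10⁻⁴ m².
Side-by-side slabs ⇒ two capacitors in parallel, each spanning the full gap.
C₁ = κ₁ε₀A₁/d = 15.1 × 8.85×10⁻¹² × 5.51×10⁻⁵ / 3.02×10⁻³ = 2.44×10⁻¹² F.
C₂ = κ₂ε₀A₂/d = 5.87 × 8.85×10⁻¹² × 4.79×10⁻⁵ / 3.02×10⁻³ = 8.24×10⁻¹³ F.
C = C₁ + C₂ = 3.26×10⁻¹² F.

C ≈ 3.26 pF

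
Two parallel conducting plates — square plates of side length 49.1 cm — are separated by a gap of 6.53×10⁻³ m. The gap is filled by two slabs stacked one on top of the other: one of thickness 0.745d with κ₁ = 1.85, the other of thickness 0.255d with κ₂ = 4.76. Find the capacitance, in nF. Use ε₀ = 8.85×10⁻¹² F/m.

C ≈ 0.716 nF

A = (49.1 cm)² = 0.241 m².
Stacked slabs ⇒ two capacitors in series, each with the full plate area.
C₁ = κ₁ε₀A/d₁ = 1.85 × 8.85×10⁻¹² × 0.241 / 4.86×10⁻³ = 8.11×10⁻¹⁰ F.
C₂ = κ₂ε₀A/d₂ = 4.76 × 8.85×10⁻¹² × 0.241 / 1.67×10⁻³ = 6.10×10⁻⁹ F.
C = (1/C₁ + 1/C₂)⁻¹ = 7.16×10⁻¹⁰ F.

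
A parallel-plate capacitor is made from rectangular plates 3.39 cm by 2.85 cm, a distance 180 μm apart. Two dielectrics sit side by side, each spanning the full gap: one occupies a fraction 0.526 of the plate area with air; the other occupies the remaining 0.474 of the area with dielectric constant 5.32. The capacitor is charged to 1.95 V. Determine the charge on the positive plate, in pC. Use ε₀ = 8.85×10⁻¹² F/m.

Q ≈ 282 pC

A = 3.39 × 2.85 cm² = 9.66×10⁻⁴ m².
Side-by-side slabs ⇒ two capacitors in parallel, each spanning the full gap.
C₁ = κ₁ε₀A₁/d = 1.00 × 8.85×10⁻¹² × 5.08×10⁻⁴ / 1.80×10⁻⁴ = 2.50×10⁻¹¹ F.
C₂ = κ₂ε₀A₂/d = 5.32 × 8.85×10⁻¹² × 4.58×10⁻⁴ / 1.80×10⁻⁴ = 1.20×10⁻¹⁰ F.
C = C₁ + C₂ = 1.45×10⁻¹⁰ F.
Q = CV = 1.45×10⁻¹⁰ × 1.95 = 2.82×10⁻¹⁰ C.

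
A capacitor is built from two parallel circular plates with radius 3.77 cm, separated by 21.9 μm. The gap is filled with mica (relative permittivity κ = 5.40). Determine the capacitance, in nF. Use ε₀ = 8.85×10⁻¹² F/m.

9.74 nF

A = π(3.77 cm)² = 4.47×10⁻³ m².
C = κε₀A/d = 5.40 × 8.85×10⁻¹² × 4.47×10⁻³ / 2.19×10⁻⁵ = 9.74×10⁻⁹ F.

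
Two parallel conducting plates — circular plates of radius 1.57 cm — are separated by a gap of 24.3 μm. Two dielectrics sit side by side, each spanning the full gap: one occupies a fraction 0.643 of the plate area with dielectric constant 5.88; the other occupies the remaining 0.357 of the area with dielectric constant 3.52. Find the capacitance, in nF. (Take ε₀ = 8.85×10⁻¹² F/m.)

A = π(1.57 cm)² = 7.74×10⁻⁴ m².
Side-by-side slabs ⇒ two capacitors in parallel, each spanning the full gap.
C₁ = κ₁ε₀A₁/d = 5.88 × 8.85×10⁻¹² × 4.98×10⁻⁴ / 2.43×10⁻⁵ = 1.07×10⁻⁹ F.
C₂ = κ₂ε₀A₂/d = 3.52 × 8.85×10⁻¹² × 2.76×10⁻⁴ / 2.43×10⁻⁵ = 3.54×10⁻¹⁰ F.
C = C₁ + C₂ = 1.42×10⁻⁹ F.

C ≈ 1.42 nF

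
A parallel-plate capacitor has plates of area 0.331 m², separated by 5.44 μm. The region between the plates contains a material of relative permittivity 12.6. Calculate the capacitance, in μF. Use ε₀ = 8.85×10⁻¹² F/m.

C = κε₀A/d = 12.6 × 8.85×10⁻¹² × 0.331 / 5.44×10⁻⁶ = 6.78×10⁻⁶ F.

6.78 μF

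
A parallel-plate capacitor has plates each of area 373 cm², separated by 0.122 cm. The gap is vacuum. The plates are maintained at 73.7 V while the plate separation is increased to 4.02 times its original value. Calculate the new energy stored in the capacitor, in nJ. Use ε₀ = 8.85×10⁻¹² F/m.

U ≈ 183 nJ

A = 373 cm² = 3.73×10⁻² m².
Initially C₁ = ε₀A/d = 8.85×10⁻¹² × 3.73×10⁻² / 1.22×10⁻³ = 2.71×10⁻¹⁰ F.
U₁ = 7.35×10⁻⁷ J.
Battery connected ⇒ V is held fixed. C₂ = 0.249 C₁ and U = ½CV², so U₂/U₁ = C₂/C₁ = 0.249.
U₂ = 0.249 × 7.35×10⁻⁷ = 1.83×10⁻⁷ J.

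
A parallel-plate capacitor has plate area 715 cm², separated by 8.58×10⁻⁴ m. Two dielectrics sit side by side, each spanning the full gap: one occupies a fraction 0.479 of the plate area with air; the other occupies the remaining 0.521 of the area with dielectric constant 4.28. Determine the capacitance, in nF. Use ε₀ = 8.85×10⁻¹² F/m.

A = 715 cm² = 7.15×10⁻² m².
Side-by-side slabs ⇒ two capacitors in parallel, each spanning the full gap.
C₁ = κ₁ε₀A₁/d = 1.00 × 8.85×10⁻¹² × 3.42×10⁻² / 8.58×10⁻⁴ = 3.53×10⁻¹⁰ F.
C₂ = κ₂ε₀A₂/d = 4.28 × 8.85×10⁻¹² × 3.73×10⁻² / 8.58×10⁻⁴ = 1.64×10⁻⁹ F.
C = C₁ + C₂ = 2.00×10⁻⁹ F.

2.00 nF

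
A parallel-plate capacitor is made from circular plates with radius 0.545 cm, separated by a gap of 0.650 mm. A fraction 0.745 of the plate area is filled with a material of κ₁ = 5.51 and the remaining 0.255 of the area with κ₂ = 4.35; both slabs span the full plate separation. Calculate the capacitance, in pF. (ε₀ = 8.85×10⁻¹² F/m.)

A = π(0.545 cm)² = 9.33×10⁻⁵ m².
Side-by-side slabs ⇒ two capacitors in parallel, each spanning the full gap.
C₁ = κ₁ε₀A₁/d = 5.51 × 8.85×10⁻¹² × 6.95×10⁻⁵ / 6.50×10⁻⁴ = 5.22×10⁻¹² F.
C₂ = κ₂ε₀A₂/d = 4.35 × 8.85×10⁻¹² × 2.38×10⁻⁵ / 6.50×10⁻⁴ = 1.41×10⁻¹² F.
C = C₁ + C₂ = 6.62×10⁻¹² F.

6.62 pF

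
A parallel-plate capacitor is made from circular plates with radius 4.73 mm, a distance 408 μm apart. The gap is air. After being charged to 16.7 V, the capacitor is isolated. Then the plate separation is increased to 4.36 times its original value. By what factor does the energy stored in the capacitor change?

U₂/U₁ ≈ 4.36

Isolated ⇒ Q is held fixed.
C₂ = 0.229 C₁ and U = Q²/(2C), so U₂/U₁ = C₁/C₂ = 4.36.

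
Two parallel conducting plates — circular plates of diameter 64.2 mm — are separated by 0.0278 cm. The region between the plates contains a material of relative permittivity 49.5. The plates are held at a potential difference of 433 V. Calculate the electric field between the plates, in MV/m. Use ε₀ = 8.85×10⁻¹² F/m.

E = V/d = 433 / 2.78×10⁻⁴ = 1.56×10⁶ V/m.

1.56 MV/m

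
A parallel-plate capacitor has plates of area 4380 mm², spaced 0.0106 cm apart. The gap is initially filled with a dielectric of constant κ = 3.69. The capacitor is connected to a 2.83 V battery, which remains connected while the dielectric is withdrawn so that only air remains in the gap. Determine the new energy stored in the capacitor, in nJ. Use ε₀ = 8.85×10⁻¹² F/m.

A = 4380 mm² = 4.38×10⁻³ m².
Initially C₁ = κε₀A/d = 3.69 × 8.85×10⁻¹² × 4.38×10⁻³ / 1.06×10⁻⁴ = 1.35×10⁻⁹ F.
U₁ = 5.40×10⁻⁹ J.
Battery connected ⇒ V is held fixed. C₂ = 0.271 C₁ and U = ½CV², so U₂/U₁ = C₂/C₁ = 0.271.
U₂ = 0.271 × 5.40×10⁻⁹ = 1.46×10⁻⁹ J.

U ≈ 1.46 nJ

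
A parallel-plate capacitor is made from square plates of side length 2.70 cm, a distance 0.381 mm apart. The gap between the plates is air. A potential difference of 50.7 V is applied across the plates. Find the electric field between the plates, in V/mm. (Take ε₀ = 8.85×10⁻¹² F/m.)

E = V/d = 50.7 / 3.81×10⁻⁴ = 1.33×10⁵ V/m.

133 V/mm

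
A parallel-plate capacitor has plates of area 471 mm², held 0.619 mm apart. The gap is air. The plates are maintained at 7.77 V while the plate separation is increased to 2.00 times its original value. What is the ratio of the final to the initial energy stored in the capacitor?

U₂/U₁ ≈ 0.500

Battery connected ⇒ V is held fixed.
C₂ = 0.500 C₁ and U = ½CV², so U₂/U₁ = C₂/C₁ = 0.500.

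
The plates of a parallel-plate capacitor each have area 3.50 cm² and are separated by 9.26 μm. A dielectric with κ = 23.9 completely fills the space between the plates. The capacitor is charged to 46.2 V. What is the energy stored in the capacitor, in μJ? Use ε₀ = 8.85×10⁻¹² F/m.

8.53 μJ

A = 3.50 cm² = 3.50×10⁻⁴ m².
C = κε₀A/d = 23.9 × 8.85×10⁻¹² × 3.50×10⁻⁴ / 9.26×10⁻⁶ = 7.99×10⁻⁹ F.
U = ½CV² = ½ × 7.99×10⁻⁹ × (46.2)² = 8.53×10⁻⁶ J.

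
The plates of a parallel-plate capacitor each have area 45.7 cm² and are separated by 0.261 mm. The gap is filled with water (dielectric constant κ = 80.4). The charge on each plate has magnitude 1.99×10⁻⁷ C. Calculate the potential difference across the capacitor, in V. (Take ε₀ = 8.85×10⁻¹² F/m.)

V ≈ 16.0 V

A = 45.7 cm² = 4.57×10⁻³ m².
C = κε₀A/d = 80.4 × 8.85×10⁻¹² × 4.57×10⁻³ / 2.61×10⁻⁴ = 1.25×10⁻⁸ F.
V = Q/C = 1.99×10⁻⁷ / 1.25×10⁻⁸ = 16.0 V.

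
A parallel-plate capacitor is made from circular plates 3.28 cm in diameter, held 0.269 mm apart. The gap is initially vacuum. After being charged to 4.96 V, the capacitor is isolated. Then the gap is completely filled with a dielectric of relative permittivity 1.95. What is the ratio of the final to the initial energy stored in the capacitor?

U₂/U₁ ≈ 0.513

Isolated ⇒ Q is held fixed.
C₂ = 1.95 C₁ and U = Q²/(2C), so U₂/U₁ = C₁/C₂ = 0.513.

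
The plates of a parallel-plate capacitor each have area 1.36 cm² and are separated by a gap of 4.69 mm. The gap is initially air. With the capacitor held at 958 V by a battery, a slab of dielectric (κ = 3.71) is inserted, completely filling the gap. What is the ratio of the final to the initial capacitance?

C = κε₀A/d scales with κ, so C₂/C₁ = κ = 3.71.

C₂/C₁ ≈ 3.71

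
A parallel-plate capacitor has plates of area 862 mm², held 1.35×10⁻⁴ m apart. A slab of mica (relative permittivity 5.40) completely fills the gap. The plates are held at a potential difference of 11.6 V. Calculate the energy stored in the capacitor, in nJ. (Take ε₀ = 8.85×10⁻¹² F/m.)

20.5 nJ

A = 862 mm² = 8.62×10⁻⁴ m².
C = κε₀A/d = 5.40 × 8.85×10⁻¹² × 8.62×10⁻⁴ / 1.35×10⁻⁴ = 3.05×10⁻¹⁰ F.
U = ½CV² = ½ × 3.05×10⁻¹⁰ × (11.6)² = 2.05×10⁻⁸ J.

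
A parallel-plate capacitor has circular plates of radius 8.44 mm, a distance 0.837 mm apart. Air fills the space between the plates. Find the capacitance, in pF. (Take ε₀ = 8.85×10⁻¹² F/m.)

2.37 pF

A = π(8.44 mm)² = 2.24×10⁻⁴ m².
C = ε₀A/d = 8.85×10⁻¹² × 2.24×10⁻⁴ / 8.37×10⁻⁴ = 2.37×10⁻¹² F.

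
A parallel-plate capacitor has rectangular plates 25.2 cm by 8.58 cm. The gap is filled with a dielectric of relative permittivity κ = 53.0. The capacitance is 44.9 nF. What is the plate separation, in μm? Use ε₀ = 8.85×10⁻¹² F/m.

d ≈ 226 μm

A = 25.2 × 8.58 cm² = 2.16×10⁻² m².
d = κε₀A/C = 53.0 × 8.85×10⁻¹² × 2.16×10⁻² / 4.49×10⁻⁸ = 2.26×10⁻⁴ m.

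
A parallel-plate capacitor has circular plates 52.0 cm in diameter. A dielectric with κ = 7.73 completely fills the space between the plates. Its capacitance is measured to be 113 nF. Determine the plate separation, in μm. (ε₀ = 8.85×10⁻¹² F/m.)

A = π(52.0/2 cm)² = 0.212 m².
d = κε₀A/C = 7.73 × 8.85×10⁻¹² × 0.212 / 1.13×10⁻⁷ = 1.29×10⁻⁴ m.

129 μm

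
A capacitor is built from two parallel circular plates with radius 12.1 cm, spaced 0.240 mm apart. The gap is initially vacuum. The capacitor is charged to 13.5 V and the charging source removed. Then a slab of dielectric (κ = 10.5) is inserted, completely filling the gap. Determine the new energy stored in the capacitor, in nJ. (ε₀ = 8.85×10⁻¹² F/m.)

U ≈ 14.7 nJ

A = π(12.1 cm)² = 4.60×10⁻² m².
Initially C₁ = ε₀A/d = 8.85×10⁻¹² × 4.60×10⁻² / 2.40×10⁻⁴ = 1.70×10⁻⁹ F.
U₁ = 1.55×10⁻⁷ J.
Isolated ⇒ Q is held fixed. C₂ = 10.5 C₁ and U = Q²/(2C), so U₂/U₁ = C₁/C₂ = 0.0952.
U₂ = 0.0952 × 1.55×10⁻⁷ = 1.47×10⁻⁸ J.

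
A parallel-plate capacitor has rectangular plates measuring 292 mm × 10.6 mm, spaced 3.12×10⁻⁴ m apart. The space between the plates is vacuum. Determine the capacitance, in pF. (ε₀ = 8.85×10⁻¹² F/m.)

C ≈ 87.8 pF

A = 292 × 10.6 mm² = 3.10×10⁻³ m².
C = ε₀A/d = 8.85×10⁻¹² × 3.10×10⁻³ / 3.12×10⁻⁴ = 8.78×10⁻¹¹ F.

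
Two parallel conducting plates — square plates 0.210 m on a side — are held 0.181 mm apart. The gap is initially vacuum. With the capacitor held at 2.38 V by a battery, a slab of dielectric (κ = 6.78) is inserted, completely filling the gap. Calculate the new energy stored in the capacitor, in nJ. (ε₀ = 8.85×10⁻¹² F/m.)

A = (0.210 m)² = 4.41×10⁻² m².
Initially C₁ = ε₀A/d = 8.85×10⁻¹² × 4.41×10⁻² / 1.81×10⁻⁴ = 2.16×10⁻⁹ F.
U₁ = 6.11×10⁻⁹ J.
Battery connected ⇒ V is held fixed. C₂ = 6.78 C₁ and U = ½CV², so U₂/U₁ = C₂/C₁ = 6.78.
U₂ = 6.78 × 6.11×10⁻⁹ = 4.14×10⁻⁸ J.

U ≈ 41.4 nJ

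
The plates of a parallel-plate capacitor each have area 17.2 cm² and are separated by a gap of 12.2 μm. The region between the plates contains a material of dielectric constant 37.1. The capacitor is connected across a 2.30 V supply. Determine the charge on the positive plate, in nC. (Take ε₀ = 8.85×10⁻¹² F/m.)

A = 17.2 cm² = 1.72×10⁻³ m².
C = κε₀A/d = 37.1 × 8.85×10⁻¹² × 1.72×10⁻³ / 1.22×10⁻⁵ = 4.63×10⁻⁸ F.
Q = CV = 4.63×10⁻⁸ × 2.30 = 1.06×10⁻⁷ C.

106 nC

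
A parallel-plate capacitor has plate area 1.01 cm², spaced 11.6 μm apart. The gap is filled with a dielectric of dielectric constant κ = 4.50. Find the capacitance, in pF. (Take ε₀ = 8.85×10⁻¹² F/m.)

347 pF

A = 1.01 cm² = 1.01×10⁻⁴ m².
C = κε₀A/d = 4.50 × 8.85×10⁻¹² × 1.01×10⁻⁴ / 1.16×10⁻⁵ = 3.47×10⁻¹⁰ F.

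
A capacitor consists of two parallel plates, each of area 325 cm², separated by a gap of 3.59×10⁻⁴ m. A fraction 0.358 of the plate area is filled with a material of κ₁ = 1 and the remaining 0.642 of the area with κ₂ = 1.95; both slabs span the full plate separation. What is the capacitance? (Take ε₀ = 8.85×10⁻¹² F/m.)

A = 325 cm² = 3.25×10⁻² m².
Side-by-side slabs ⇒ two capacitors in parallel, each spanning the full gap.
C₁ = κ₁ε₀A₁/d = 1.00 × 8.85×10⁻¹² × 1.16×10⁻² / 3.59×10⁻⁴ = 2.87×10⁻¹⁰ F.
C₂ = κ₂ε₀A₂/d = 1.95 × 8.85×10⁻¹² × 2.09×10⁻² / 3.59×10⁻⁴ = 1.00×10⁻⁹ F.
C = C₁ + C₂ = 1.29×10⁻⁹ F.

C ≈ 1.29 nF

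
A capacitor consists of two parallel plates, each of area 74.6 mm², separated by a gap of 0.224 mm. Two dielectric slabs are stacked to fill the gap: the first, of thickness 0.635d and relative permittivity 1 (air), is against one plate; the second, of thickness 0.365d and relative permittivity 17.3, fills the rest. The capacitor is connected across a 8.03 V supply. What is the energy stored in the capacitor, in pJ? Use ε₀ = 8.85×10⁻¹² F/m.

A = 74.6 mm² = 7.46×10⁻⁵ m².
Stacked slabs ⇒ two capacitors in series, each with the full plate area.
C₁ = κ₁ε₀A/d₁ = 1.00 × 8.85×10⁻¹² × 7.46×10⁻⁵ / 1.42×10⁻⁴ = 4.64×10⁻¹² F.
C₂ = κ₂ε₀A/d₂ = 17.3 × 8.85×10⁻¹² × 7.46×10⁻⁵ / 8.18×10⁻⁵ = 1.40×10⁻¹⁰ F.
C = (1/C₁ + 1/C₂)⁻¹ = 4.49×10⁻¹² F.
U = ½CV² = ½ × 4.49×10⁻¹² × (8.03)² = 1.45×10⁻¹⁰ J.

U ≈ 145 pJ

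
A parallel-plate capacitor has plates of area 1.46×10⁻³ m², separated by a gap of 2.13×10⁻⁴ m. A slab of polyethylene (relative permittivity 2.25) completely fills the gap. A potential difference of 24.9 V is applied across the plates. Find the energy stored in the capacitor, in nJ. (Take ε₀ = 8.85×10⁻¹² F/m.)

C = κε₀A/d = 2.25 × 8.85×10⁻¹² × 1.46×10⁻³ / 2.13×10⁻⁴ = 1.36×10⁻¹⁰ F.
U = ½CV² = ½ × 1.36×10⁻¹⁰ × (24.9)² = 4.23×10⁻⁸ J.

U ≈ 42.3 nJ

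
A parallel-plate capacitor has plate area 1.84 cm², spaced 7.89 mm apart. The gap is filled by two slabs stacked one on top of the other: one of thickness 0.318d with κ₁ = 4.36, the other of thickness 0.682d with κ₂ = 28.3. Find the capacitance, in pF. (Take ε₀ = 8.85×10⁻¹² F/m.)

A = 1.84 cm² = 1.84×10⁻⁴ m².
Stacked slabs ⇒ two capacitors in series, each with the full plate area.
C₁ = κ₁ε₀A/d₁ = 4.36 × 8.85×10⁻¹² × 1.84×10⁻⁴ / 2.51×10⁻³ = 2.83×10⁻¹² F.
C₂ = κ₂ε₀A/d₂ = 28.3 × 8.85×10⁻¹² × 1.84×10⁻⁴ / 5.38×10⁻³ = 8.56×10⁻¹² F.
C = (1/C₁ + 1/C₂)⁻¹ = 2.13×10⁻¹² F.

C ≈ 2.13 pF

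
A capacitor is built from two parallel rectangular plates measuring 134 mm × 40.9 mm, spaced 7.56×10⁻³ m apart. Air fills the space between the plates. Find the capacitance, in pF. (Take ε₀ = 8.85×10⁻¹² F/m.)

6.42 pF

A = 134 × 40.9 mm² = 5.48×10⁻³ m².
C = ε₀A/d = 8.85×10⁻¹² × 5.48×10⁻³ / 7.56×10⁻³ = 6.42×10⁻¹² F.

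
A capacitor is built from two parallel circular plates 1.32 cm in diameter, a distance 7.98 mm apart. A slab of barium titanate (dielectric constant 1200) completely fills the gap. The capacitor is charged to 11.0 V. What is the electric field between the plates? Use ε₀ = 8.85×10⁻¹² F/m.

1.38 V/mm

E = V/d = 11.0 / 7.98×10⁻³ = 1.38×10³ V/m.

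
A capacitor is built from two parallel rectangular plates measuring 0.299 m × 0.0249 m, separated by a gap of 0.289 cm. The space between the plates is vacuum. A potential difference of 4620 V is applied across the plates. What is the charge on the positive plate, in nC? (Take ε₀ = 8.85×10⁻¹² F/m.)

A = 0.299 × 0.0249 m² = 7.45×10⁻³ m².
C = ε₀A/d = 8.85×10⁻¹² × 7.45×10⁻³ / 2.89×10⁻³ = 2.28×10⁻¹¹ F.
Q = CV = 2.28×10⁻¹¹ × 4620 = 1.05×10⁻⁷ C.

Q ≈ 105 nC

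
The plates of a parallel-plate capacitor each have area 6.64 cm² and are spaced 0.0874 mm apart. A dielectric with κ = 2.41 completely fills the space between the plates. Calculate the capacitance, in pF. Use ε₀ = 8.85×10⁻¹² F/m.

C ≈ 162 pF

A = 6.64 cm² = 6.64×10⁻⁴ m².
C = κε₀A/d = 2.41 × 8.85×10⁻¹² × 6.64×10⁻⁴ / 8.74×10⁻⁵ = 1.62×10⁻¹⁰ F.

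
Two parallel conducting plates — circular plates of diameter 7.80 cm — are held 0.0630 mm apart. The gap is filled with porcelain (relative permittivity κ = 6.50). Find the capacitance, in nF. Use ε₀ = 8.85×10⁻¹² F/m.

A = π(7.80/2 cm)² = 4.78×10⁻³ m².
C = κε₀A/d = 6.50 × 8.85×10⁻¹² × 4.78×10⁻³ / 6.30×10⁻⁵ = 4.36×10⁻⁹ F.

C ≈ 4.36 nF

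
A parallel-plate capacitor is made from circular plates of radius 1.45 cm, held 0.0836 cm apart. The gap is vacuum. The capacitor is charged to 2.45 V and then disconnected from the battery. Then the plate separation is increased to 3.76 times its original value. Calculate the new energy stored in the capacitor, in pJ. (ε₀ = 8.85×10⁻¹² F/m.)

A = π(1.45 cm)² = 6.61×10⁻⁴ m².
Initially C₁ = ε₀A/d = 8.85×10⁻¹² × 6.61×10⁻⁴ / 8.36×10⁻⁴ = 6.99×10⁻¹² F.
U₁ = 2.10×10⁻¹¹ J.
Isolated ⇒ Q is held fixed. C₂ = 0.266 C₁ and U = Q²/(2C), so U₂/U₁ = C₁/C₂ = 3.76.
U₂ = 3.76 × 2.10×10⁻¹¹ = 7.89×10⁻¹¹ J.

U ≈ 78.9 pJ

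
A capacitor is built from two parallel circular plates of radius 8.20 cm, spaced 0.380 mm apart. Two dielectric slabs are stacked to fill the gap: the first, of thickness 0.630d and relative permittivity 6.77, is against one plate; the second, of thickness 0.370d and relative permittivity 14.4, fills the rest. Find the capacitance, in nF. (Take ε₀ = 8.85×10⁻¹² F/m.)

4.14 nF

A = π(8.20 cm)² = 2.11×10⁻² m².
Stacked slabs ⇒ two capacitors in series, each with the full plate area.
C₁ = κ₁ε₀A/d₁ = 6.77 × 8.85×10⁻¹² × 2.11×10⁻² / 2.39×10⁻⁴ = 5.29×10⁻⁹ F.
C₂ = κ₂ε₀A/d₂ = 14.4 × 8.85×10⁻¹² × 2.11×10⁻² / 1.41×10⁻⁴ = 1.91×10⁻⁸ F.
C = (1/C₁ + 1/C₂)⁻¹ = 4.14×10⁻⁹ F.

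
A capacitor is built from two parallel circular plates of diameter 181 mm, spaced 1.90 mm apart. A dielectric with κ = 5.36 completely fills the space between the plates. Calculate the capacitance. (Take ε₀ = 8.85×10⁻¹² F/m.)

A = π(181/2 mm)² = 2.57×10⁻² m².
C = κε₀A/d = 5.36 × 8.85×10⁻¹² × 2.57×10⁻² / 1.90×10⁻³ = 6.42×10⁻¹⁰ F.

0.642 nF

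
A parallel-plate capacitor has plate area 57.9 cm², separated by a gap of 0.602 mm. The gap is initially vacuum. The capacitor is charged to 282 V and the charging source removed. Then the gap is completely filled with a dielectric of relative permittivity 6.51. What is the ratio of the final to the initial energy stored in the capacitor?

Isolated ⇒ Q is held fixed.
C₂ = 6.51 C₁ and U = Q²/(2C), so U₂/U₁ = C₁/C₂ = 0.154.

0.154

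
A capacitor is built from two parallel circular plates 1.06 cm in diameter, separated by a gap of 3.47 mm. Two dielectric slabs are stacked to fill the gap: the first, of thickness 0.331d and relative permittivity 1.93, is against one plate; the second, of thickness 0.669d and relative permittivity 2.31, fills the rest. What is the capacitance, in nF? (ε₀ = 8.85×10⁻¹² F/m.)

4.88×10⁻⁴ nF

A = π(1.06/2 cm)² = 8.82×10⁻⁵ m².
Stacked slabs ⇒ two capacitors in series, each with the full plate area.
C₁ = κ₁ε₀A/d₁ = 1.93 × 8.85×10⁻¹² × 8.82×10⁻⁵ / 1.15×10⁻³ = 1.31×10⁻¹² F.
C₂ = κ₂ε₀A/d₂ = 2.31 × 8.85×10⁻¹² × 8.82×10⁻⁵ / 2.32×10⁻³ = 7.77×10⁻¹³ F.
C = (1/C₁ + 1/C₂)⁻¹ = 4.88×10⁻¹³ F.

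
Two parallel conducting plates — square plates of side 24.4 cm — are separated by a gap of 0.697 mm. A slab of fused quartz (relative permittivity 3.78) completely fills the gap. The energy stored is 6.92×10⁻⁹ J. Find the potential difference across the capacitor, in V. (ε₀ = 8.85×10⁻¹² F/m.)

2.20 V

A = (24.4 cm)² = 5.95×10⁻² m².
C = κε₀A/d = 3.78 × 8.85×10⁻¹² × 5.95×10⁻² / 6.97×10⁻⁴ = 2.86×10⁻⁹ F.
V = √(2U/C) = √(2 × 6.92×10⁻⁹ / 2.86×10⁻⁹) = 2.20 V.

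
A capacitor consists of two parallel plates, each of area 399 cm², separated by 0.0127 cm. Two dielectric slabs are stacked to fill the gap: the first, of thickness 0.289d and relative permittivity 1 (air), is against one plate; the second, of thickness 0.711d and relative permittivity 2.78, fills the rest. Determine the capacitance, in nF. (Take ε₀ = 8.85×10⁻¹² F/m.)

A = 399 cm² = 3.99×10⁻² m².
Stacked slabs ⇒ two capacitors in series, each with the full plate area.
C₁ = κ₁ε₀A/d₁ = 1.00 × 8.85×10⁻¹² × 3.99×10⁻² / 3.67×10⁻⁵ = 9.62×10⁻⁹ F.
C₂ = κ₂ε₀A/d₂ = 2.78 × 8.85×10⁻¹² × 3.99×10⁻² / 9.03×10⁻⁵ = 1.09×10⁻⁸ F.
C = (1/C₁ + 1/C₂)⁻¹ = 5.10×10⁻⁹ F.

5.10 nF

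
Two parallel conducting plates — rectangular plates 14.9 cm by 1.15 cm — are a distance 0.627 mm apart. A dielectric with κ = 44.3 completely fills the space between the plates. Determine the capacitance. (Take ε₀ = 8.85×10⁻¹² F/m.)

1.07 nF

A = 14.9 × 1.15 cm² = 1.71×10⁻³ m².
C = κε₀A/d = 44.3 × 8.85×10⁻¹² × 1.71×10⁻³ / 6.27×10⁻⁴ = 1.07×10⁻⁹ F.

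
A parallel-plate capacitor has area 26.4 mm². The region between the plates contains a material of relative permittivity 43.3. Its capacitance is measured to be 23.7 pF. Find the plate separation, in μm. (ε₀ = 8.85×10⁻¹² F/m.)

A = 26.4 mm² = 2.64×10⁻⁵ m².
d = κε₀A/C = 43.3 × 8.85×10⁻¹² × 2.64×10⁻⁵ / 2.37×10⁻¹¹ = 4.27×10⁻⁴ m.

427 μm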